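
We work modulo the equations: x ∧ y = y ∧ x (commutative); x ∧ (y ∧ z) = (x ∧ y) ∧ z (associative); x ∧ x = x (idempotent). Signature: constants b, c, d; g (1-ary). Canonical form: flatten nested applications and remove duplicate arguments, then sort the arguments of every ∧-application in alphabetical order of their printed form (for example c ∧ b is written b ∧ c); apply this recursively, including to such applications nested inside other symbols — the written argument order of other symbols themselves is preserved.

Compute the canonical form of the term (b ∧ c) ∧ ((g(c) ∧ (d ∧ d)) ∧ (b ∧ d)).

Merge nested applications:  b ∧ c ∧ g(c) ∧ d ∧ d ∧ b ∧ d
Deduplicate:  drop duplicate d, b, d
Sort:  b ∧ c ∧ d ∧ g(c)

Answer: b ∧ c ∧ d ∧ g(c)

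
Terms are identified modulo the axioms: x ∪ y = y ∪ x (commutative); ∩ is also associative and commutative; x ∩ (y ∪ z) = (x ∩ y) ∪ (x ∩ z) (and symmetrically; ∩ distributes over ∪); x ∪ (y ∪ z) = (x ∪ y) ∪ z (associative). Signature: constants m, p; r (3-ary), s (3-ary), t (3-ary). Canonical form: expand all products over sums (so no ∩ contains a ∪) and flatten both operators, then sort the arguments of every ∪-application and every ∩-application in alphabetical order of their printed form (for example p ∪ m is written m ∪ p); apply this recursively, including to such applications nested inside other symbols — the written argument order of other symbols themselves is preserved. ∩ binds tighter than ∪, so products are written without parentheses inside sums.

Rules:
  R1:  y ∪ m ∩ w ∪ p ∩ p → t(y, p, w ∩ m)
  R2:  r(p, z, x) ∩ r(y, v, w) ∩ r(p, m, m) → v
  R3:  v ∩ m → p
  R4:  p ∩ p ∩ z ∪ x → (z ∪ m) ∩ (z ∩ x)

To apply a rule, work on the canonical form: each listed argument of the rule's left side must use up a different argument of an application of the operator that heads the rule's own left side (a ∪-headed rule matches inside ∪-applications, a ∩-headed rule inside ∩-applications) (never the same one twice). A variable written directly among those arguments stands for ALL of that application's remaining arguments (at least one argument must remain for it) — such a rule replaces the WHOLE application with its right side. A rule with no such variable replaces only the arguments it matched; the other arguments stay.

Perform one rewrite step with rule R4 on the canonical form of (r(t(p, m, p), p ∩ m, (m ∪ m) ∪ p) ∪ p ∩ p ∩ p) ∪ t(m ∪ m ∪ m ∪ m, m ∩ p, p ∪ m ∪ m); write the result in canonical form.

Answer: m ∩ p ∩ r(t(p, m, p), m ∩ p, m ∪ m ∪ p) ∪ m ∩ p ∩ t(m ∪ m ∪ m ∪ m, m ∩ p, m ∪ m ∪ p) ∪ p ∩ p ∩ r(t(p, m, p), m ∩ p, m ∪ m ∪ p) ∪ p ∩ p ∩ t(m ∪ m ∪ m ∪ m, m ∩ p, m ∪ m ∪ p)

Derivation:
Canonical form:  p ∩ p ∩ p ∪ r(t(p, m, p), m ∩ p, m ∪ m ∪ p) ∪ t(m ∪ m ∪ m ∪ m, m ∩ p, m ∪ m ∪ p)
Match R4:  consume p ∩ p ∩ p;  x := r(t(p, m, p), m ∩ p, m ∪ m ∪ p) ∪ t(m ∪ m ∪ m ∪ m, m ∩ p, m ∪ m ∪ p), z := p
The variable takes the whole remainder — replace the entire application.
Giving:  m ∩ p ∩ r(t(p, m, p), m ∩ p, m ∪ m ∪ p) ∪ m ∩ p ∩ t(m ∪ m ∪ m ∪ m, m ∩ p, m ∪ m ∪ p) ∪ p ∩ p ∩ r(t(p, m, p), m ∩ p, m ∪ m ∪ p) ∪ p ∩ p ∩ t(m ∪ m ∪ m ∪ m, m ∩ p, m ∪ m ∪ p)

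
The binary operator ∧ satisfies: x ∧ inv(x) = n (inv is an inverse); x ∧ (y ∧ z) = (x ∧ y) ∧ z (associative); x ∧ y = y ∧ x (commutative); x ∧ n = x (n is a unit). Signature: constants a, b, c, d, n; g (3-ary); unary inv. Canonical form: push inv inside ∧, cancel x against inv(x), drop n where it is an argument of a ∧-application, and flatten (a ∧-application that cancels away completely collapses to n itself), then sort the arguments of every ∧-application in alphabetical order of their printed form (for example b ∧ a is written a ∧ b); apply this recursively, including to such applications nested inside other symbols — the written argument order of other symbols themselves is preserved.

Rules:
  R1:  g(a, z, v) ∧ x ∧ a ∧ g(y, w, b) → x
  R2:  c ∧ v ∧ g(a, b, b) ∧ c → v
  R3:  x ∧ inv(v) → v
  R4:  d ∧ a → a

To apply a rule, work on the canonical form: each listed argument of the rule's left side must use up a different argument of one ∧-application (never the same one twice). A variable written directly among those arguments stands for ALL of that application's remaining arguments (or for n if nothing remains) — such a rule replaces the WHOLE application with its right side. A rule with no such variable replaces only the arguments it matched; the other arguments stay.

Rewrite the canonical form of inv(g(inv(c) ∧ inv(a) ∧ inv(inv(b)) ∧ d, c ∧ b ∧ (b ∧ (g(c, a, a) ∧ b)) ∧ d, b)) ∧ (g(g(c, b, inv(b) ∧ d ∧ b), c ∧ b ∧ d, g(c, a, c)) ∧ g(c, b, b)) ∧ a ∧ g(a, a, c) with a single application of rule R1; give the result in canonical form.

Answer: g(g(c, b, d), b ∧ c ∧ d, g(c, a, c)) ∧ inv(g(b ∧ d ∧ inv(a) ∧ inv(c), b ∧ b ∧ b ∧ c ∧ d ∧ g(c, a, a), b))

Derivation:
Canonical form:  a ∧ g(a, a, c) ∧ g(c, b, b) ∧ g(g(c, b, d), b ∧ c ∧ d, g(c, a, c)) ∧ inv(g(b ∧ d ∧ inv(a) ∧ inv(c), b ∧ b ∧ b ∧ c ∧ d ∧ g(c, a, a), b))
R1 matches:  uses a, g(a, a, c), g(c, b, b);  v := c, w := b, x := g(g(c, b, d), b ∧ c ∧ d, g(c, a, c)) ∧ inv(g(b ∧ d ∧ inv(a) ∧ inv(c), b ∧ b ∧ b ∧ c ∧ d ∧ g(c, a, a), b)), y := c, z := a
The variable takes the whole remainder — replace the entire application.
Giving:  g(g(c, b, d), b ∧ c ∧ d, g(c, a, c)) ∧ inv(g(b ∧ d ∧ inv(a) ∧ inv(c), b ∧ b ∧ b ∧ c ∧ d ∧ g(c, a, a), b))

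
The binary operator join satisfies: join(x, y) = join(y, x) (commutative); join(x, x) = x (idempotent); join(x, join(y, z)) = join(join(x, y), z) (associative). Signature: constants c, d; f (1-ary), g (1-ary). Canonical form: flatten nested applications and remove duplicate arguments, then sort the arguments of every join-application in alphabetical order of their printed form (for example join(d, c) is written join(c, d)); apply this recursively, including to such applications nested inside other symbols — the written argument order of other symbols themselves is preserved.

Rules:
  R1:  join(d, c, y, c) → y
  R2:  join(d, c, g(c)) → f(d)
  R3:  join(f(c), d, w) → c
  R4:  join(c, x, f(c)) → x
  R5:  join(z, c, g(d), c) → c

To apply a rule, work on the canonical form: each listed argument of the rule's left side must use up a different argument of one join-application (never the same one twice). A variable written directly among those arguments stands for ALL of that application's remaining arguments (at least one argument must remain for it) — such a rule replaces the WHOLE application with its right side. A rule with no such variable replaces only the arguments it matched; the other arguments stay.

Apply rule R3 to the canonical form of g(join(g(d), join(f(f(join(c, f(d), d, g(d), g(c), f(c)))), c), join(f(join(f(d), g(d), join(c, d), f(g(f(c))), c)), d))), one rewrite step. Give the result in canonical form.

Answer: g(join(c, d, f(f(c)), f(join(c, d, f(d), f(g(f(c))), g(d))), g(d)))

Derivation:
Canonical form:  g(join(c, d, f(f(join(c, d, f(c), f(d), g(c), g(d)))), f(join(c, d, f(d), f(g(f(c))), g(d))), g(d)))
R3 matches:  uses d, f(c);  w := join(c, f(d), g(c), g(d))
Every leftover argument binds to the variable; the entire application is replaced.
Result:  g(join(c, d, f(f(c)), f(join(c, d, f(d), f(g(f(c))), g(d))), g(d)))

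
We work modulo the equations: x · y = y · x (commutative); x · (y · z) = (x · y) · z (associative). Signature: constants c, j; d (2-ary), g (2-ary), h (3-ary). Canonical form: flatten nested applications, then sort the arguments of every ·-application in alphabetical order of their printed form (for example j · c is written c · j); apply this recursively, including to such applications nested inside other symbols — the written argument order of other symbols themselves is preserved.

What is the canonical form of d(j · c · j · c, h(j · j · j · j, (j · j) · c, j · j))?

Answer: d(c · c · j · j, h(j · j · j · j, c · j · j, j · j))

Derivation:
Descend into:  (j · j) · c
Flatten:  j · j · c
Order the arguments:  c · j · j
Put back:  d(c · c · j · j, h(j · j · j · j, c · j · j, j · j))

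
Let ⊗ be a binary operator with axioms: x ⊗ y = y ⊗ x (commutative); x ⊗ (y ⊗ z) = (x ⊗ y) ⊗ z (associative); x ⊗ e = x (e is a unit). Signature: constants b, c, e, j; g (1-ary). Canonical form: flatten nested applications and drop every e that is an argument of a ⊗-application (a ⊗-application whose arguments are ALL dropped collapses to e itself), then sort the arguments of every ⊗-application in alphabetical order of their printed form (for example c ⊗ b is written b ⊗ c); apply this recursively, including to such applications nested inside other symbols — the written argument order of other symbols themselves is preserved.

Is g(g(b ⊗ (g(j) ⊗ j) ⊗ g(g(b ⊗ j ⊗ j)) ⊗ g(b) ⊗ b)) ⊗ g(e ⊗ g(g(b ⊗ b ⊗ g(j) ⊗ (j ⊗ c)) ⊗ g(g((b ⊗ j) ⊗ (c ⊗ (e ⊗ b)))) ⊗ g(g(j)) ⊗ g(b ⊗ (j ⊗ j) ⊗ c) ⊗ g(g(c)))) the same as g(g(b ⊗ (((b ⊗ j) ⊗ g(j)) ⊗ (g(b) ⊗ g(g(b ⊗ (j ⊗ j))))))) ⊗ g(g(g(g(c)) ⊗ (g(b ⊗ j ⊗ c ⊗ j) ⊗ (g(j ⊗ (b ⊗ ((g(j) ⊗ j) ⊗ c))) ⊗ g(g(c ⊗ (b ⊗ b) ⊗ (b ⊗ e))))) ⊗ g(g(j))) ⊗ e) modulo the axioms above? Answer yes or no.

Left:  g(g(b ⊗ (g(j) ⊗ j) ⊗ g(g(b ⊗ j ⊗ j)) ⊗ g(b) ⊗ b)) ⊗ g(e ⊗ g(g(b ⊗ b ⊗ g(j) ⊗ (j ⊗ c)) ⊗ g(g((b ⊗ j) ⊗ (c ⊗ (e ⊗ b)))) ⊗ g(g(j)) ⊗ g(b ⊗ (j ⊗ j) ⊗ c) ⊗ g(g(c))))
  Canonicalize subterm:  g(g(b ⊗ (g(j) ⊗ j) ⊗ g(g(b ⊗ j ⊗ j)) ⊗ g(b) ⊗ b))  →  g(g(b ⊗ b ⊗ g(b) ⊗ g(g(b ⊗ j ⊗ j)) ⊗ g(j) ⊗ j))
  Simplify inside:  g(e ⊗ g(g(b ⊗ b ⊗ g(j) ⊗ (j ⊗ c)) ⊗ g(g((b ⊗ j) ⊗ (c ⊗ (e ⊗ b)))) ⊗ g(g(j)) ⊗ g(b ⊗ (j ⊗ j) ⊗ c) ⊗ g(g(c))))  →  g(g(g(b ⊗ b ⊗ c ⊗ g(j) ⊗ j) ⊗ g(b ⊗ c ⊗ j ⊗ j) ⊗ g(g(b ⊗ b ⊗ c ⊗ j)) ⊗ g(g(c)) ⊗ g(g(j))))
  Sort:  g(g(b ⊗ b ⊗ g(b) ⊗ g(g(b ⊗ j ⊗ j)) ⊗ g(j) ⊗ j)) ⊗ g(g(g(b ⊗ b ⊗ c ⊗ g(j) ⊗ j) ⊗ g(b ⊗ c ⊗ j ⊗ j) ⊗ g(g(b ⊗ b ⊗ c ⊗ j)) ⊗ g(g(c)) ⊗ g(g(j))))
Right:  g(g(b ⊗ (((b ⊗ j) ⊗ g(j)) ⊗ (g(b) ⊗ g(g(b ⊗ (j ⊗ j))))))) ⊗ g(g(g(g(c)) ⊗ (g(b ⊗ j ⊗ c ⊗ j) ⊗ (g(j ⊗ (b ⊗ ((g(j) ⊗ j) ⊗ c))) ⊗ g(g(c ⊗ (b ⊗ b) ⊗ (b ⊗ e))))) ⊗ g(g(j))) ⊗ e)
  Simplify inside:  g(g(b ⊗ (((b ⊗ j) ⊗ g(j)) ⊗ (g(b) ⊗ g(g(b ⊗ (j ⊗ j)))))))  →  g(g(b ⊗ b ⊗ g(b) ⊗ g(g(b ⊗ j ⊗ j)) ⊗ g(j) ⊗ j))
  Simplify inside:  g(g(g(g(c)) ⊗ (g(b ⊗ j ⊗ c ⊗ j) ⊗ (g(j ⊗ (b ⊗ ((g(j) ⊗ j) ⊗ c))) ⊗ g(g(c ⊗ (b ⊗ b) ⊗ (b ⊗ e))))) ⊗ g(g(j))) ⊗ e)  →  g(g(g(b ⊗ c ⊗ g(j) ⊗ j ⊗ j) ⊗ g(b ⊗ c ⊗ j ⊗ j) ⊗ g(g(b ⊗ b ⊗ b ⊗ c)) ⊗ g(g(c)) ⊗ g(g(j))))
  Order the arguments:  g(g(b ⊗ b ⊗ g(b) ⊗ g(g(b ⊗ j ⊗ j)) ⊗ g(j) ⊗ j)) ⊗ g(g(g(b ⊗ c ⊗ g(j) ⊗ j ⊗ j) ⊗ g(b ⊗ c ⊗ j ⊗ j) ⊗ g(g(b ⊗ b ⊗ b ⊗ c)) ⊗ g(g(c)) ⊗ g(g(j))))

Answer: no — g(g(b ⊗ b ⊗ g(b) ⊗ g(g(b ⊗ j ⊗ j)) ⊗ g(j) ⊗ j)) ⊗ g(g(g(b ⊗ b ⊗ c ⊗ g(j) ⊗ j) ⊗ g(b ⊗ c ⊗ j ⊗ j) ⊗ g(g(b ⊗ b ⊗ c ⊗ j)) ⊗ g(g(c)) ⊗ g(g(j)))) vs g(g(b ⊗ b ⊗ g(b) ⊗ g(g(b ⊗ j ⊗ j)) ⊗ g(j) ⊗ j)) ⊗ g(g(g(b ⊗ c ⊗ g(j) ⊗ j ⊗ j) ⊗ g(b ⊗ c ⊗ j ⊗ j) ⊗ g(g(b ⊗ b ⊗ b ⊗ c)) ⊗ g(g(c)) ⊗ g(g(j))))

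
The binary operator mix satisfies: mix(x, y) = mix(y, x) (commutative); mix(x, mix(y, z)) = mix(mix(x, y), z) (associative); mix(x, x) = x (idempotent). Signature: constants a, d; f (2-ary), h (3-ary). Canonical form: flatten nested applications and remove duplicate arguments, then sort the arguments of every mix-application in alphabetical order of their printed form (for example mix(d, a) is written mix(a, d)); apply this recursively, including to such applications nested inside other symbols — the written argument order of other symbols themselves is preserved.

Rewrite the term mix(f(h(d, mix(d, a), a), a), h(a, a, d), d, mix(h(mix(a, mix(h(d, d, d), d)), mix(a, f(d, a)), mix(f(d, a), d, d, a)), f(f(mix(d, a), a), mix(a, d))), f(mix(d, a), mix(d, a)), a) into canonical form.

Answer: mix(a, d, f(f(mix(a, d), a), mix(a, d)), f(h(d, mix(a, d), a), a), f(mix(a, d), mix(a, d)), h(a, a, d), h(mix(a, d, h(d, d, d)), mix(a, f(d, a)), mix(a, d, f(d, a))))

Derivation:
Merge nested applications:  mix(f(h(d, mix(d, a), a), a), h(a, a, d), d, h(mix(a, mix(h(d, d, d), d)), mix(a, f(d, a)), mix(f(d, a), d, d, a)), f(f(mix(d, a), a), mix(a, d)), f(mix(d, a), mix(d, a)), a)
Simplify inside:  f(h(d, mix(d, a), a), a)  →  f(h(d, mix(a, d), a), a)
Simplify inside:  h(mix(a, mix(h(d, d, d), d)), mix(a, f(d, a)), mix(f(d, a), d, d, a))  →  h(mix(a, d, h(d, d, d)), mix(a, f(d, a)), mix(a, d, f(d, a)))
Canonicalize subterm:  f(f(mix(d, a), a), mix(a, d))  →  f(f(mix(a, d), a), mix(a, d))
Order the arguments:  mix(a, d, f(f(mix(a, d), a), mix(a, d)), f(h(d, mix(a, d), a), a), f(mix(a, d), mix(a, d)), h(a, a, d), h(mix(a, d, h(d, d, d)), mix(a, f(d, a)), mix(a, d, f(d, a))))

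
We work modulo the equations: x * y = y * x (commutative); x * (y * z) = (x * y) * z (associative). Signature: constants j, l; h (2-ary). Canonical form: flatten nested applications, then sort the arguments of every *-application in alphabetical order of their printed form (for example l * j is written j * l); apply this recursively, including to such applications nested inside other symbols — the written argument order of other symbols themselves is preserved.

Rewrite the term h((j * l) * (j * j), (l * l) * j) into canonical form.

Answer: h(j * j * j * l, j * l * l)

Derivation:
Work inside:  (j * l) * (j * j)
Flatten:  j * l * j * j
Sort arguments:  j * j * j * l
Put back:  h(j * j * j * l, j * l * l)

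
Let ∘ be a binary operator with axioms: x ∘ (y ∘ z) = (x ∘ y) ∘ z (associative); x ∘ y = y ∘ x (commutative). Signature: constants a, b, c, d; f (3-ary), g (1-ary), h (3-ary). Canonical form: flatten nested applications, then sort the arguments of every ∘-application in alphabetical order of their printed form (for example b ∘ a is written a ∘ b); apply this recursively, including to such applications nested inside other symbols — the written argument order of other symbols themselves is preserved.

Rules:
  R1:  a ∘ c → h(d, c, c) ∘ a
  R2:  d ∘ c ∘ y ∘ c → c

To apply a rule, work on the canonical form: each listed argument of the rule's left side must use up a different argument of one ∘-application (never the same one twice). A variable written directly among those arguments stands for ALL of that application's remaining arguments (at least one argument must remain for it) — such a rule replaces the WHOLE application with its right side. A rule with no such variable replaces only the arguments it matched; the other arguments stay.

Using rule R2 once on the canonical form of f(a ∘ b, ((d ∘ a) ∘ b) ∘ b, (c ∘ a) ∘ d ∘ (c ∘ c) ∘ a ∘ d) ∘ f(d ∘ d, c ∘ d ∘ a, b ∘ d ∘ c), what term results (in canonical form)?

Canonical form:  f(a ∘ b, a ∘ b ∘ b ∘ d, a ∘ a ∘ c ∘ c ∘ c ∘ d ∘ d) ∘ f(d ∘ d, a ∘ c ∘ d, b ∘ c ∘ d)
Match R2:  consume c, c, d;  y := a ∘ a ∘ c ∘ d
The extension variable absorbs all remaining arguments, so the whole application is rewritten.
Result:  f(a ∘ b, a ∘ b ∘ b ∘ d, c) ∘ f(d ∘ d, a ∘ c ∘ d, b ∘ c ∘ d)

Answer: f(a ∘ b, a ∘ b ∘ b ∘ d, c) ∘ f(d ∘ d, a ∘ c ∘ d, b ∘ c ∘ d)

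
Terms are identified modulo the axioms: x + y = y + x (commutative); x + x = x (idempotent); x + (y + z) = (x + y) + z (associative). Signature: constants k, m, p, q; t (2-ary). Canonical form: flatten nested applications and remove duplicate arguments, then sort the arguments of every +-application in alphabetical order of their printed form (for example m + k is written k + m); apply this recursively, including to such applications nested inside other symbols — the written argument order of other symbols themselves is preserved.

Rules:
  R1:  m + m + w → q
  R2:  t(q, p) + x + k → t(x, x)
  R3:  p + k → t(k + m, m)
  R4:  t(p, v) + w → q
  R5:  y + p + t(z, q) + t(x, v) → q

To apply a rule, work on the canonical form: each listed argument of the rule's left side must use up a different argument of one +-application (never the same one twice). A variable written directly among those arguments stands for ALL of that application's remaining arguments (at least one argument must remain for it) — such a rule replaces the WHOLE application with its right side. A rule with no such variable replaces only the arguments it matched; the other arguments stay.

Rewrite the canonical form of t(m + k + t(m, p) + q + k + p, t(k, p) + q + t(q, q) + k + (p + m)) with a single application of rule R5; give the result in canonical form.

Canonical form:  t(k + m + p + q + t(m, p), k + m + p + q + t(k, p) + t(q, q))
Apply R5:  consuming p, t(k, p), t(q, q);  v := p, x := k, y := k + m + q, z := q
The variable takes the whole remainder — replace the entire application.
Giving:  t(k + m + p + q + t(m, p), q)

Answer: t(k + m + p + q + t(m, p), q)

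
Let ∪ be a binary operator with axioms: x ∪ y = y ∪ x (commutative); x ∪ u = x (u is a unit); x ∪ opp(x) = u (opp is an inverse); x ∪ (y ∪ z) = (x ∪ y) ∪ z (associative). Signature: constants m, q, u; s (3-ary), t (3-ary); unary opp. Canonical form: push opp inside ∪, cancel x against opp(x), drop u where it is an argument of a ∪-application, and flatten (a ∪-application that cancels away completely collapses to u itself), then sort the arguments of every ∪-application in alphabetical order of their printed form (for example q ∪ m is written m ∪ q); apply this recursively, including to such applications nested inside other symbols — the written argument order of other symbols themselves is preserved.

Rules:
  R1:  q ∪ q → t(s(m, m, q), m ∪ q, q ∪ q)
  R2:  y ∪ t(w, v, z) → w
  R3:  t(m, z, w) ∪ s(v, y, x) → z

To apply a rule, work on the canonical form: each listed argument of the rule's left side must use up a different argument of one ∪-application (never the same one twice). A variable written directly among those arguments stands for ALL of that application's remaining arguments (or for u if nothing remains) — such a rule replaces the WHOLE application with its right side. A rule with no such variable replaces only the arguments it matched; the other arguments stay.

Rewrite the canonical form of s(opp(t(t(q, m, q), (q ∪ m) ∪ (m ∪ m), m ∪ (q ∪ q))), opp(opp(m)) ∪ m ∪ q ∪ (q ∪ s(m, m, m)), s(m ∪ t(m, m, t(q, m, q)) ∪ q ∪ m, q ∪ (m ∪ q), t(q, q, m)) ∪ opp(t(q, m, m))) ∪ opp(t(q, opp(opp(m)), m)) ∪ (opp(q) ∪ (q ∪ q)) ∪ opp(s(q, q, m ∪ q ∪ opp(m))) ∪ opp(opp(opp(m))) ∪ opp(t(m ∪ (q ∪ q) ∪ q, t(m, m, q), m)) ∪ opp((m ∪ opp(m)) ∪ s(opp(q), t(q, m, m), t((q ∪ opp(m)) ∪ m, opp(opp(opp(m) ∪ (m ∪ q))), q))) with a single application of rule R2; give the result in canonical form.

Answer: opp(m) ∪ opp(s(opp(q), t(q, m, m), t(q, q, q))) ∪ opp(s(q, q, q)) ∪ opp(t(m ∪ q ∪ q ∪ q, t(m, m, q), m)) ∪ opp(t(q, m, m)) ∪ q ∪ s(opp(t(t(q, m, q), m ∪ m ∪ m ∪ q, m ∪ q ∪ q)), m ∪ m ∪ q ∪ q ∪ s(m, m, m), opp(t(q, m, m)) ∪ s(m, m ∪ q ∪ q, t(q, q, m)))

Derivation:
Canonical form:  opp(m) ∪ opp(s(opp(q), t(q, m, m), t(q, q, q))) ∪ opp(s(q, q, q)) ∪ opp(t(m ∪ q ∪ q ∪ q, t(m, m, q), m)) ∪ opp(t(q, m, m)) ∪ q ∪ s(opp(t(t(q, m, q), m ∪ m ∪ m ∪ q, m ∪ q ∪ q)), m ∪ m ∪ q ∪ q ∪ s(m, m, m), opp(t(q, m, m)) ∪ s(m ∪ m ∪ q ∪ t(m, m, t(q, m, q)), m ∪ q ∪ q, t(q, q, m)))
R2 matches:  uses t(m, m, t(q, m, q));  v := m, w := m, y := m ∪ m ∪ q, z := t(q, m, q)
Every leftover argument binds to the variable; the entire application is replaced.
Giving:  opp(m) ∪ opp(s(opp(q), t(q, m, m), t(q, q, q))) ∪ opp(s(q, q, q)) ∪ opp(t(m ∪ q ∪ q ∪ q, t(m, m, q), m)) ∪ opp(t(q, m, m)) ∪ q ∪ s(opp(t(t(q, m, q), m ∪ m ∪ m ∪ q, m ∪ q ∪ q)), m ∪ m ∪ q ∪ q ∪ s(m, m, m), opp(t(q, m, m)) ∪ s(m, m ∪ q ∪ q, t(q, q, m)))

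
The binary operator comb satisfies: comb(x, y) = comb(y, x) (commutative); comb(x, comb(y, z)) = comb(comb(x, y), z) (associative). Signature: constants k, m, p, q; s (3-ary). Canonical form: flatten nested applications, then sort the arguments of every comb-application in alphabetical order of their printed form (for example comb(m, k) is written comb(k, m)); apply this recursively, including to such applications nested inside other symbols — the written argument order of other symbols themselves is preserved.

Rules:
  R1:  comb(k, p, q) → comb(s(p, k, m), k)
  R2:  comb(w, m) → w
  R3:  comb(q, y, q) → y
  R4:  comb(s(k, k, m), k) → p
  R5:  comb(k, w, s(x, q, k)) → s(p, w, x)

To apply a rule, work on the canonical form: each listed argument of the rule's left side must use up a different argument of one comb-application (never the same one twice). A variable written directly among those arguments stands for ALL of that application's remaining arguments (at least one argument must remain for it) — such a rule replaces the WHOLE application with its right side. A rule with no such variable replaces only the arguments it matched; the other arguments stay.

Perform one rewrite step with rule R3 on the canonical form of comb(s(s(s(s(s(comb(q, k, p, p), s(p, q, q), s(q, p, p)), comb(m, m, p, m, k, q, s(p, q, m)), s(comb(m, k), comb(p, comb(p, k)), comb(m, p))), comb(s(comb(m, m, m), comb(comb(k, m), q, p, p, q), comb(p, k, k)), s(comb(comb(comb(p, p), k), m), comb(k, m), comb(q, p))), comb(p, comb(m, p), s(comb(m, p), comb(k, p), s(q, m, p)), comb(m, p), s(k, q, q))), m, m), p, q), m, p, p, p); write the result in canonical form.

Answer: comb(m, p, p, p, s(s(s(s(s(comb(k, p, p, q), s(p, q, q), s(q, p, p)), comb(k, m, m, m, p, q, s(p, q, m)), s(comb(k, m), comb(k, p, p), comb(m, p))), comb(s(comb(k, m, p, p), comb(k, m), comb(p, q)), s(comb(m, m, m), comb(k, m, p, p), comb(k, k, p))), comb(m, m, p, p, p, s(comb(m, p), comb(k, p), s(q, m, p)), s(k, q, q))), m, m), p, q))

Derivation:
Canonical form:  comb(m, p, p, p, s(s(s(s(s(comb(k, p, p, q), s(p, q, q), s(q, p, p)), comb(k, m, m, m, p, q, s(p, q, m)), s(comb(k, m), comb(k, p, p), comb(m, p))), comb(s(comb(k, m, p, p), comb(k, m), comb(p, q)), s(comb(m, m, m), comb(k, m, p, p, q, q), comb(k, k, p))), comb(m, m, p, p, p, s(comb(m, p), comb(k, p), s(q, m, p)), s(k, q, q))), m, m), p, q))
Match R3:  consume q, q;  y := comb(k, m, p, p)
Every leftover argument binds to the variable; the entire application is replaced.
Giving:  comb(m, p, p, p, s(s(s(s(s(comb(k, p, p, q), s(p, q, q), s(q, p, p)), comb(k, m, m, m, p, q, s(p, q, m)), s(comb(k, m), comb(k, p, p), comb(m, p))), comb(s(comb(k, m, p, p), comb(k, m), comb(p, q)), s(comb(m, m, m), comb(k, m, p, p), comb(k, k, p))), comb(m, m, p, p, p, s(comb(m, p), comb(k, p), s(q, m, p)), s(k, q, q))), m, m), p, q))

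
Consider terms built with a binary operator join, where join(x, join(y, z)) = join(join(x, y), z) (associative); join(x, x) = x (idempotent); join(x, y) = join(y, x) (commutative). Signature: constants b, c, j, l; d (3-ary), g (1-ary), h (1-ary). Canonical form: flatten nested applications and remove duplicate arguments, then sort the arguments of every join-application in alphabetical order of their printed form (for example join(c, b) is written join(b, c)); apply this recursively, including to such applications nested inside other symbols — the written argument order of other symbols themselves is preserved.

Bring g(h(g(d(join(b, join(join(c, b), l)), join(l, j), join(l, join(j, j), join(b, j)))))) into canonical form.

Answer: g(h(g(d(join(b, c, l), join(j, l), join(b, j, l)))))

Derivation:
Focus inside:  join(l, join(j, j), join(b, j))
Merge nested applications:  join(l, j, j, b, j)
Idempotence:  drop duplicate j, j
Sort:  join(b, j, l)
Rebuild:  g(h(g(d(join(b, c, l), join(j, l), join(b, j, l)))))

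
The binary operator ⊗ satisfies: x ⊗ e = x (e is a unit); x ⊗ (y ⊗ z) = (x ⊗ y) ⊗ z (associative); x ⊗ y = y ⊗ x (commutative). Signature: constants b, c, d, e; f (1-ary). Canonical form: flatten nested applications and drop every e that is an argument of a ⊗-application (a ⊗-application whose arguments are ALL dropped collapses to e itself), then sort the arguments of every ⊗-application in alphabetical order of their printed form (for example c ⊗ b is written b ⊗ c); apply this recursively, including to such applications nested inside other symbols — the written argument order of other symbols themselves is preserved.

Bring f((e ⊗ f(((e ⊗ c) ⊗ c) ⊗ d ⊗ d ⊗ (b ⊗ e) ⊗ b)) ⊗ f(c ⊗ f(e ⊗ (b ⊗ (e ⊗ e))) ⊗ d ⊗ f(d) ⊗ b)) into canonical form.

Descend into:  (e ⊗ f(((e ⊗ c) ⊗ c) ⊗ d ⊗ d ⊗ (b ⊗ e) ⊗ b)) ⊗ f(c ⊗ f(e ⊗ (b ⊗ (e ⊗ e))) ⊗ d ⊗ f(d) ⊗ b)
Un-nest:  e ⊗ f(((e ⊗ c) ⊗ c) ⊗ d ⊗ d ⊗ (b ⊗ e) ⊗ b) ⊗ f(c ⊗ f(e ⊗ (b ⊗ (e ⊗ e))) ⊗ d ⊗ f(d) ⊗ b)
Simplify inside:  f(((e ⊗ c) ⊗ c) ⊗ d ⊗ d ⊗ (b ⊗ e) ⊗ b)  →  f(b ⊗ b ⊗ c ⊗ c ⊗ d ⊗ d)
Canonicalize subterm:  f(c ⊗ f(e ⊗ (b ⊗ (e ⊗ e))) ⊗ d ⊗ f(d) ⊗ b)  →  f(b ⊗ c ⊗ d ⊗ f(b) ⊗ f(d))
Units out:  drop e
Sort:  f(b ⊗ b ⊗ c ⊗ c ⊗ d ⊗ d) ⊗ f(b ⊗ c ⊗ d ⊗ f(b) ⊗ f(d))
Put back:  f(f(b ⊗ b ⊗ c ⊗ c ⊗ d ⊗ d) ⊗ f(b ⊗ c ⊗ d ⊗ f(b) ⊗ f(d)))

Answer: f(f(b ⊗ b ⊗ c ⊗ c ⊗ d ⊗ d) ⊗ f(b ⊗ c ⊗ d ⊗ f(b) ⊗ f(d)))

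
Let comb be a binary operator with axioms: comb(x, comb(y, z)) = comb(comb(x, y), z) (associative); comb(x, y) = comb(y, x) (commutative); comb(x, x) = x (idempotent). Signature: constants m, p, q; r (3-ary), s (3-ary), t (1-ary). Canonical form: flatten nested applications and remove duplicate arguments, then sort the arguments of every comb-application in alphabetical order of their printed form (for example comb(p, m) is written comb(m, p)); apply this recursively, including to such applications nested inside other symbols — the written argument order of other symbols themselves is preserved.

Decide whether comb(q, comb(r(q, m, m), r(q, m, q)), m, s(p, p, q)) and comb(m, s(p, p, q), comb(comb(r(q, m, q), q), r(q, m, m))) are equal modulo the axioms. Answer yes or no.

Left:  comb(q, comb(r(q, m, m), r(q, m, q)), m, s(p, p, q))
  Un-nest:  comb(q, r(q, m, m), r(q, m, q), m, s(p, p, q))
  Sort arguments:  comb(m, q, r(q, m, m), r(q, m, q), s(p, p, q))
Right:  comb(m, s(p, p, q), comb(comb(r(q, m, q), q), r(q, m, m)))
  Flatten:  comb(m, s(p, p, q), r(q, m, q), q, r(q, m, m))
  Sort:  comb(m, q, r(q, m, m), r(q, m, q), s(p, p, q))

Answer: yes — both canonical forms are comb(m, q, r(q, m, m), r(q, m, q), s(p, p, q))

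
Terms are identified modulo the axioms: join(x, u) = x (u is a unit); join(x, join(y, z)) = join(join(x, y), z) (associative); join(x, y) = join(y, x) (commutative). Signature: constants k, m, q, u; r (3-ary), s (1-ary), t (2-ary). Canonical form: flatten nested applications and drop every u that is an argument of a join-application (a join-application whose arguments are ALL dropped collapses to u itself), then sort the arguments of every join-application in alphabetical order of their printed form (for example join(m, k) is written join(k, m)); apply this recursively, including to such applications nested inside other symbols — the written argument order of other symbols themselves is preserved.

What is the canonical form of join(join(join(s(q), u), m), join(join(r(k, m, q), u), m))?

Flatten:  join(s(q), u, m, r(k, m, q), u, m)
Units out:  drop u (×2)
Sort arguments:  join(m, m, r(k, m, q), s(q))

Answer: join(m, m, r(k, m, q), s(q))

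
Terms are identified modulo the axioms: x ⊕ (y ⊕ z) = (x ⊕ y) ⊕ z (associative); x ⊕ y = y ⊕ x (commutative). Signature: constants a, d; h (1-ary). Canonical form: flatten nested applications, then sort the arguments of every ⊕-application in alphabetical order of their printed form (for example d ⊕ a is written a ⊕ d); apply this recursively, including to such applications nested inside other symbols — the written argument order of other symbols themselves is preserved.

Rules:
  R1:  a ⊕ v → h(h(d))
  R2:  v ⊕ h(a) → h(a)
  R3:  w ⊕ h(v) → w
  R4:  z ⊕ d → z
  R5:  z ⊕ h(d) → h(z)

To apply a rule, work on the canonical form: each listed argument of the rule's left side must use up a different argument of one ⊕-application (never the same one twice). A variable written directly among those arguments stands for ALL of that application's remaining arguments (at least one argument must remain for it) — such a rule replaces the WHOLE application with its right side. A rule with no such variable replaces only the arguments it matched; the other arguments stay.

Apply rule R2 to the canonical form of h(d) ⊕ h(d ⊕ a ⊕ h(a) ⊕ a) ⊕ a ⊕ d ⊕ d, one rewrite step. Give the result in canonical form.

Canonical form:  a ⊕ d ⊕ d ⊕ h(a ⊕ a ⊕ d ⊕ h(a)) ⊕ h(d)
R2 matches:  uses h(a);  v := a ⊕ a ⊕ d
Every leftover argument binds to the variable; the entire application is replaced.
Giving:  a ⊕ d ⊕ d ⊕ h(d) ⊕ h(h(a))

Answer: a ⊕ d ⊕ d ⊕ h(d) ⊕ h(h(a))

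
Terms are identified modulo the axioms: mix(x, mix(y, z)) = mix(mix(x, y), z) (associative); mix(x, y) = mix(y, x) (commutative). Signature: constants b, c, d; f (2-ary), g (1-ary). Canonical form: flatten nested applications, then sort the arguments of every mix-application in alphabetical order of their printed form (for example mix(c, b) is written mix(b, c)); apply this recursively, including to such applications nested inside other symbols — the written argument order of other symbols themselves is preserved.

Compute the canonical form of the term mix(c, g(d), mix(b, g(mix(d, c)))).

Merge nested applications:  mix(c, g(d), b, g(mix(d, c)))
Simplify inside:  g(mix(d, c))  →  g(mix(c, d))
Sort:  mix(b, c, g(d), g(mix(c, d)))

Answer: mix(b, c, g(d), g(mix(c, d)))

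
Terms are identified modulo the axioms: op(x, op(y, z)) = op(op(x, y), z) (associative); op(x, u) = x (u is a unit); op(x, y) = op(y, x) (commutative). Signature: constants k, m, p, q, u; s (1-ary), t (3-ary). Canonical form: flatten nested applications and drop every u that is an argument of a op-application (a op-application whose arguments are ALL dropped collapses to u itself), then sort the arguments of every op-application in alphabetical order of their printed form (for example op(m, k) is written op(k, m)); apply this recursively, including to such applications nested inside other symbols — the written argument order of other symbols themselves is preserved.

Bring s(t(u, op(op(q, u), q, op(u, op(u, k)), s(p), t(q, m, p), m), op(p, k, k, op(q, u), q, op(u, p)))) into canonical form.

Answer: s(t(u, op(k, m, q, q, s(p), t(q, m, p)), op(k, k, p, p, q, q)))

Derivation:
Focus inside:  op(op(q, u), q, op(u, op(u, k)), s(p), t(q, m, p), m)
Un-nest:  op(q, u, q, u, u, k, s(p), t(q, m, p), m)
Drop the unit:  drop u (×3)
Sort:  op(k, m, q, q, s(p), t(q, m, p))
Rebuild:  s(t(u, op(k, m, q, q, s(p), t(q, m, p)), op(k, k, p, p, q, q)))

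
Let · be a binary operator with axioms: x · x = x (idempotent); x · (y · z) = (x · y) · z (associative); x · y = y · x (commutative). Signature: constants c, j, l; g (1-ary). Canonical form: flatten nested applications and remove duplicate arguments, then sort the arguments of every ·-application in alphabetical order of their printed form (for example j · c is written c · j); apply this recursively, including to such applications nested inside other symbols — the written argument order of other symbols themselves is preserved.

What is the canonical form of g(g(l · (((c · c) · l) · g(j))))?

Work inside:  l · (((c · c) · l) · g(j))
Un-nest:  l · c · c · l · g(j)
Deduplicate:  drop duplicate c, l
Sort:  c · g(j) · l
Reassemble:  g(g(c · g(j) · l))

Answer: g(g(c · g(j) · l))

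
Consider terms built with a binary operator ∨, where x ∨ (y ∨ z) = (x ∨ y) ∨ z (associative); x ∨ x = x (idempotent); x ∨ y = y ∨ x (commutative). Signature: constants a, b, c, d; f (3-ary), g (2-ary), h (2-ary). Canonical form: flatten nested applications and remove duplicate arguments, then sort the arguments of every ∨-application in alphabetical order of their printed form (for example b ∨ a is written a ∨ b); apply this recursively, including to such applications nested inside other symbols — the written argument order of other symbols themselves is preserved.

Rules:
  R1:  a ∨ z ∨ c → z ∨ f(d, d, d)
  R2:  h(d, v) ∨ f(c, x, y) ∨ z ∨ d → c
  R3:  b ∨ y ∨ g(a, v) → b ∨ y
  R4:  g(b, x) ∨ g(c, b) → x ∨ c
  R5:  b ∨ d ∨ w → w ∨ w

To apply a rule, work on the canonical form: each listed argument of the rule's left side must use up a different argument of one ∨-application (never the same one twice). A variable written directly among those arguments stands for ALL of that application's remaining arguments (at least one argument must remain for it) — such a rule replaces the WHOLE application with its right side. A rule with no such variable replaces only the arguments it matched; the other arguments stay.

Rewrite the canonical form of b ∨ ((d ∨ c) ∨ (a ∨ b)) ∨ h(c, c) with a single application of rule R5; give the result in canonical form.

Canonical form:  a ∨ b ∨ c ∨ d ∨ h(c, c)
Match R5:  consume b, d;  w := a ∨ c ∨ h(c, c)
The variable takes the whole remainder — replace the entire application.
Result:  a ∨ c ∨ h(c, c)

Answer: a ∨ c ∨ h(c, c)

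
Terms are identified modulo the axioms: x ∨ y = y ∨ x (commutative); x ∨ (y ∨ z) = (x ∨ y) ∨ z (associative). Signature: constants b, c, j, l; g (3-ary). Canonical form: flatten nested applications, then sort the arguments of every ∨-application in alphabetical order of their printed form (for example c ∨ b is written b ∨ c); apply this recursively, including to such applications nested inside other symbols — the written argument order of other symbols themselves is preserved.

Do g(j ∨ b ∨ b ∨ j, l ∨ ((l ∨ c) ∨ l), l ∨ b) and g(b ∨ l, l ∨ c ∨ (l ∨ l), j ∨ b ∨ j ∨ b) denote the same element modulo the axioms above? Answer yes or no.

Left:  g(j ∨ b ∨ b ∨ j, l ∨ ((l ∨ c) ∨ l), l ∨ b)
  Focus inside:  l ∨ ((l ∨ c) ∨ l)
  Merge nested applications:  l ∨ l ∨ c ∨ l
  Sort:  c ∨ l ∨ l ∨ l
  Put back:  g(b ∨ b ∨ j ∨ j, c ∨ l ∨ l ∨ l, b ∨ l)
Right:  g(b ∨ l, l ∨ c ∨ (l ∨ l), j ∨ b ∨ j ∨ b)
  Focus inside:  l ∨ c ∨ (l ∨ l)
  Flatten:  l ∨ c ∨ l ∨ l
  Sort arguments:  c ∨ l ∨ l ∨ l
  Rebuild:  g(b ∨ l, c ∨ l ∨ l ∨ l, b ∨ b ∨ j ∨ j)

Answer: no — g(b ∨ b ∨ j ∨ j, c ∨ l ∨ l ∨ l, b ∨ l) vs g(b ∨ l, c ∨ l ∨ l ∨ l, b ∨ b ∨ j ∨ j)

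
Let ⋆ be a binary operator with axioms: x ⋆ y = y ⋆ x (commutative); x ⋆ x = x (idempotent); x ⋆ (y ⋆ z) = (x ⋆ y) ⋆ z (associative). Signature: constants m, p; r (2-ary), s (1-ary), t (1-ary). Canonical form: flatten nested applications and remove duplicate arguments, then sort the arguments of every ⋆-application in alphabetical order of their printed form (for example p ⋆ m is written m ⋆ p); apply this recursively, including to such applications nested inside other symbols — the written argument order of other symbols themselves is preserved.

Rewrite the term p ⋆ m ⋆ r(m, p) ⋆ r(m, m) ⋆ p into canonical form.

Answer: m ⋆ p ⋆ r(m, m) ⋆ r(m, p)

Derivation:
Drop duplicates:  drop duplicate p
Order the arguments:  m ⋆ p ⋆ r(m, m) ⋆ r(m, p)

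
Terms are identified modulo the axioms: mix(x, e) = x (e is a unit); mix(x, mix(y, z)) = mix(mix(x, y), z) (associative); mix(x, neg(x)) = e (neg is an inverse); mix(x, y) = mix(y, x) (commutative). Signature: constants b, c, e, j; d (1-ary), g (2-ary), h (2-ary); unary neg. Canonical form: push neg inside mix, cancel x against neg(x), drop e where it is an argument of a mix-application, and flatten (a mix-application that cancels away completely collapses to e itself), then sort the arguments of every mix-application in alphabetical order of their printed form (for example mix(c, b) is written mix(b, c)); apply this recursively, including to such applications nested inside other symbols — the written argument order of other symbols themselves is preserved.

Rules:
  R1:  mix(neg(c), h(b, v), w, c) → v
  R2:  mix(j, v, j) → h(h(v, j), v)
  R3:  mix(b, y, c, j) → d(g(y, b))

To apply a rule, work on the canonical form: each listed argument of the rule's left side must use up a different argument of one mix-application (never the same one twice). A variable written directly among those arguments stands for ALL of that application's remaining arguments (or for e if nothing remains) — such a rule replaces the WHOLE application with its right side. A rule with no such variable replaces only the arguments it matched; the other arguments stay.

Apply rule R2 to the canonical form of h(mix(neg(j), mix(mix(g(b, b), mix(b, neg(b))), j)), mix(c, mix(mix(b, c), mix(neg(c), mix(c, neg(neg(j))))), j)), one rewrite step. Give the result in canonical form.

Answer: h(g(b, b), h(h(mix(b, c, c), j), mix(b, c, c)))

Derivation:
Canonical form:  h(g(b, b), mix(b, c, c, j, j))
Apply R2:  consuming j, j;  v := mix(b, c, c)
Every leftover argument binds to the variable; the entire application is replaced.
Result:  h(g(b, b), h(h(mix(b, c, c), j), mix(b, c, c)))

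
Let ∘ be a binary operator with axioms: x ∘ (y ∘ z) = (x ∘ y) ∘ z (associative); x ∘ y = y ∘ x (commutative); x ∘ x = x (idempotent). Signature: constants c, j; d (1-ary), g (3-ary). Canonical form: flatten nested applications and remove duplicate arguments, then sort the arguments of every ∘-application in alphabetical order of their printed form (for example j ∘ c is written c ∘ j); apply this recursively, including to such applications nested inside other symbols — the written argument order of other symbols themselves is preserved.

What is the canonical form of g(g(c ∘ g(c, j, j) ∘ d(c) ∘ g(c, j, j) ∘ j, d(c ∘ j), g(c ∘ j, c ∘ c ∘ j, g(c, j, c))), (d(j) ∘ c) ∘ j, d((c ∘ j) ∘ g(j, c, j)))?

Answer: g(g(c ∘ d(c) ∘ g(c, j, j) ∘ j, d(c ∘ j), g(c ∘ j, c ∘ j, g(c, j, c))), c ∘ d(j) ∘ j, d(c ∘ g(j, c, j) ∘ j))

Derivation:
Descend into:  c ∘ g(c, j, j) ∘ d(c) ∘ g(c, j, j) ∘ j
Idempotence:  drop duplicate g(c, j, j)
Sort:  c ∘ d(c) ∘ g(c, j, j) ∘ j
Put back:  g(g(c ∘ d(c) ∘ g(c, j, j) ∘ j, d(c ∘ j), g(c ∘ j, c ∘ j, g(c, j, c))), c ∘ d(j) ∘ j, d(c ∘ g(j, c, j) ∘ j))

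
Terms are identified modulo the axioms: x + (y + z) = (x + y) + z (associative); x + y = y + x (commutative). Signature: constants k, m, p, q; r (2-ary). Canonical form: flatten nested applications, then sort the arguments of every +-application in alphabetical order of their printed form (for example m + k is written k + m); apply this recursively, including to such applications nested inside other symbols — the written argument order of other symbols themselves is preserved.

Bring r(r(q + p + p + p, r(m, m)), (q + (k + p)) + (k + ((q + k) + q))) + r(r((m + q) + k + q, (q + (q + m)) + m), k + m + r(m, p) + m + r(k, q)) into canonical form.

Canonicalize subterm:  r(r(q + p + p + p, r(m, m)), (q + (k + p)) + (k + ((q + k) + q)))  →  r(r(p + p + p + q, r(m, m)), k + k + k + p + q + q + q)
Inside:  r(r((m + q) + k + q, (q + (q + m)) + m), k + m + r(m, p) + m + r(k, q))  →  r(r(k + m + q + q, m + m + q + q), k + m + m + r(k, q) + r(m, p))
Sort:  r(r(k + m + q + q, m + m + q + q), k + m + m + r(k, q) + r(m, p)) + r(r(p + p + p + q, r(m, m)), k + k + k + p + q + q + q)

Answer: r(r(k + m + q + q, m + m + q + q), k + m + m + r(k, q) + r(m, p)) + r(r(p + p + p + q, r(m, m)), k + k + k + p + q + q + q)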